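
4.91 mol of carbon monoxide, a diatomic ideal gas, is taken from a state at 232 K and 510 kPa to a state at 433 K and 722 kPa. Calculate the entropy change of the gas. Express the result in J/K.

ΔS = nC_p ln(T₂/T₁) − nR ln(P₂/P₁), with C_p = 7R/2 = 29.1 J mol⁻¹ K⁻¹ for a diatomic ideal gas.
ΔS = 4.91 × [29.1 × ln(433/232) − 8.314 × ln(722/510)] = 75 J/K.

ΔS = 75 J/K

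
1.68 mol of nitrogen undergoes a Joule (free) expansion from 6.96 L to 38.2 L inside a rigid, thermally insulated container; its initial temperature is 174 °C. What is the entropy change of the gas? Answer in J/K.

No heat is exchanged and no work is done, so the ideal-gas temperature stays constant.
Entropy is a state function; using a reversible isothermal path, ΔS_gas = nR ln(V₂/V₁) = 1.68 × 8.314 × ln(38.2/6.96) = 23.8 J/K.

ΔS_gas = 23.8 J/K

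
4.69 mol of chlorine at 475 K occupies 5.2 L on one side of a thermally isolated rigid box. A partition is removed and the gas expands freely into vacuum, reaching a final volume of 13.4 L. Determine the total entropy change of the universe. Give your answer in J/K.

For an ideal gas in free expansion Q = 0 and W = 0, so T is unchanged.
Entropy is a state function; using a reversible isothermal path, ΔS_gas = nR ln(V₂/V₁) = 4.69 × 8.314 × ln(13.4/5.2) = 36.9 J/K.
The insulated surroundings exchange no heat, so ΔS_surr = 0 and ΔS_universe = ΔS_gas.

ΔS_universe = 36.9 J/K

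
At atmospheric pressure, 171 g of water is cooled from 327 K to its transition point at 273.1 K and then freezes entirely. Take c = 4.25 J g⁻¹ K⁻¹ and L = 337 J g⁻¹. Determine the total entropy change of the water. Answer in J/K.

Cooling step: ΔS₁ = m c ln(T_tr/T_i) = 171 × 4.25 × ln(273.1/327) = -130.9 J/K.
Phase change: ΔS₂ = −mL/T_tr = −171 × 337 / 273.1 = -211 J/K.
ΔS_total = (-130.9) + (-211) = -342 J/K.

ΔS = -342 J/K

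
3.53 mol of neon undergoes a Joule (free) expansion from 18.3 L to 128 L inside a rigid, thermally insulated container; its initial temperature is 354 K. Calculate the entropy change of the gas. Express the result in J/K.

ΔS_gas = 57.1 J/K

No heat is exchanged and no work is done, so the ideal-gas temperature stays constant.
Entropy is a state function; using a reversible isothermal path, ΔS_gas = nR ln(V₂/V₁) = 3.53 × 8.314 × ln(128/18.3) = 57.1 J/K.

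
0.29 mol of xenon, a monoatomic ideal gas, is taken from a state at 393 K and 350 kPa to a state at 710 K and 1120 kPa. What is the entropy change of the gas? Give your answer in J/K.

ΔS = nC_p ln(T₂/T₁) − nR ln(P₂/P₁), with C_p = 5R/2 = 20.79 J mol⁻¹ K⁻¹ for a monoatomic ideal gas.
ΔS = 0.29 × [20.79 × ln(710/393) − 8.314 × ln(1120/350)] = 0.761 J/K.

ΔS = 0.761 J/K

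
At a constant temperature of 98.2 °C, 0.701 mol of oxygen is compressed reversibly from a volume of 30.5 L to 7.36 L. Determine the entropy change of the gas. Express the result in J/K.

For an isothermal ideal gas ΔS_gas = nR ln(V₂/V₁) = 0.701 × 8.314 × ln(7.36/30.5) = -8.29 J/K.

ΔS_gas = -8.29 J/K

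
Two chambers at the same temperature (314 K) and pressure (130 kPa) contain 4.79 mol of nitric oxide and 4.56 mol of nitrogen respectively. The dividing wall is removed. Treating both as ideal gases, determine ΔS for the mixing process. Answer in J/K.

Mole fractions: x_A = 4.79/9.35 = 0.512, x_B = 0.488.
ΔS_mix = −R(n_A ln x_A + n_B ln x_B) = −8.314 × (4.79 ln 0.512 + 4.56 ln 0.488) = 53.9 J/K.

ΔS_mix = 53.9 J/K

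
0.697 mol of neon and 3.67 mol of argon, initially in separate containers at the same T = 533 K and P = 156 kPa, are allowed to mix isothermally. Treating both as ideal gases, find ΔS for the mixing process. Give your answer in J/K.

Mole fractions: x_A = 0.697/4.37 = 0.16, x_B = 0.84.
ΔS_mix = −R(n_A ln x_A + n_B ln x_B) = −8.314 × (0.697 ln 0.16 + 3.67 ln 0.84) = 15.9 J/K.

ΔS_mix = 15.9 J/K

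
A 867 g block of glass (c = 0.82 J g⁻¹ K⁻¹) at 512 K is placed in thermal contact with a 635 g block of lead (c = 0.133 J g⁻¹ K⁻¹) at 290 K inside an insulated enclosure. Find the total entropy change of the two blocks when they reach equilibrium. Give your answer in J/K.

ΔS_total = 10.5 J/K

Energy balance: T_f = (m₁c₁T₁ + m₂c₂T₂)/(m₁c₁ + m₂c₂) = 488.43 K.
ΔS₁ = m₁c₁ ln(T_f/T₁) = 710.94 × ln(488.43/512) = -33.51 J/K.
ΔS₂ = m₂c₂ ln(T_f/T₂) = 84.455 × ln(488.43/290) = 44.03 J/K.
ΔS_total = -33.51 + 44.03 = 10.5 J/K.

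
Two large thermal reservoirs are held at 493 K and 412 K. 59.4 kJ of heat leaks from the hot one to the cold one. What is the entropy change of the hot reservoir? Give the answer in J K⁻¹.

The hot reservoir loses heat Q, so ΔS_hot = −Q/T_H = −59400/493 = -120 J/K.

ΔS_hot = -120 J/K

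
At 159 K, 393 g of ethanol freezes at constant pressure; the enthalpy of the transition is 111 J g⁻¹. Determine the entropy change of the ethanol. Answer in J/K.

Heat released by the substance: Q = −mL = −393 × 111 = −43623 J.
At constant T, ΔS = Q_rev/T = −43623 / 159 = -274 J/K.

ΔS = -274 J/K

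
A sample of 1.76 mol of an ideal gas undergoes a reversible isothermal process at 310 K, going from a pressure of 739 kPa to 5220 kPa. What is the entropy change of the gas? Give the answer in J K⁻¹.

ΔS_gas = -28.6 J/K

For an isothermal ideal gas ΔS_gas = nR ln(P₁/P₂) = 1.76 × 8.314 × ln(739/5220) = -28.6 J/K.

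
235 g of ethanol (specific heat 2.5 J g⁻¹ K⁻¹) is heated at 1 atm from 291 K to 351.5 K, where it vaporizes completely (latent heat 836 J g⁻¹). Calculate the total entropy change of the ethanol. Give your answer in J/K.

ΔS = 670 J/K

Warming step: ΔS₁ = m c ln(T_tr/T_i) = 235 × 2.5 × ln(351.5/291) = 111 J/K.
Phase change: ΔS₂ = +mL/T_tr = 235 × 836 / 351.5 = 558.9 J/K.
ΔS_total = (111) + (558.9) = 670 J/K.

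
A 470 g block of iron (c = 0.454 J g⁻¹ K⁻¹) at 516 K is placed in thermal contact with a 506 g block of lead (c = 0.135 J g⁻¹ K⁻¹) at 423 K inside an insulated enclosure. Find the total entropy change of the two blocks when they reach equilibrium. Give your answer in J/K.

ΔS_total = 0.987 J/K

Energy balance: T_f = (m₁c₁T₁ + m₂c₂T₂)/(m₁c₁ + m₂c₂) = 493.45 K.
ΔS₁ = m₁c₁ ln(T_f/T₁) = 213.38 × ln(493.45/516) = -9.536 J/K.
ΔS₂ = m₂c₂ ln(T_f/T₂) = 68.31 × ln(493.45/423) = 10.523 J/K.
ΔS_total = -9.536 + 10.523 = 0.987 J/K.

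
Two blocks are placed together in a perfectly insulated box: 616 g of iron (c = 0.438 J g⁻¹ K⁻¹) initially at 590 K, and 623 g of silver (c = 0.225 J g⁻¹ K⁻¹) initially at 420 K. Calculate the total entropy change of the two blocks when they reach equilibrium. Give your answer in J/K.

Energy balance: T_f = (m₁c₁T₁ + m₂c₂T₂)/(m₁c₁ + m₂c₂) = 531.88 K.
ΔS₁ = m₁c₁ ln(T_f/T₁) = 269.808 × ln(531.88/590) = -27.98 J/K.
ΔS₂ = m₂c₂ ln(T_f/T₂) = 140.175 × ln(531.88/420) = 33.1 J/K.
ΔS_total = -27.98 + 33.1 = 5.12 J/K.

ΔS_total = 5.12 J/K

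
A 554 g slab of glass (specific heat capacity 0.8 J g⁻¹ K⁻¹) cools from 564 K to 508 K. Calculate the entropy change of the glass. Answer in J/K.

ΔS = ∫dQ_rev/T = m c ln(T₂/T₁) = 554 × 0.8 × ln(508/564) = -46.3 J/K.

ΔS = -46.3 J/K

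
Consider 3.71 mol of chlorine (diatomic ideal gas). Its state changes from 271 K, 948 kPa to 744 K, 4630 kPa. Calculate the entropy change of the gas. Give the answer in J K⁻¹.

ΔS = nC_p ln(T₂/T₁) − nR ln(P₂/P₁), with C_p = 7R/2 = 29.1 J mol⁻¹ K⁻¹ for a diatomic ideal gas.
ΔS = 3.71 × [29.1 × ln(744/271) − 8.314 × ln(4630/948)] = 60.1 J/K.

ΔS = 60.1 J/K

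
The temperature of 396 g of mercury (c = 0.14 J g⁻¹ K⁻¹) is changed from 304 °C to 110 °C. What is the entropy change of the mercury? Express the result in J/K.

In kelvin: T₁ = 577.15 K, T₂ = 383.15 K. ΔS = ∫dQ_rev/T = m c ln(T₂/T₁) = 396 × 0.14 × ln(383.15/577.15) = -22.7 J/K.

ΔS = -22.7 J/K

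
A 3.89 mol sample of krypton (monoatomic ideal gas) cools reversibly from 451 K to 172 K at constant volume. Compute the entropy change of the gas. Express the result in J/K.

ΔS = -46.8 J/K

At constant volume, ΔS = nC_V ln(T₂/T₁) with C_V = 3R/2 = 12.47 J mol⁻¹ K⁻¹.
ΔS = 3.89 × 12.47 × ln(172/451) = -46.8 J/K.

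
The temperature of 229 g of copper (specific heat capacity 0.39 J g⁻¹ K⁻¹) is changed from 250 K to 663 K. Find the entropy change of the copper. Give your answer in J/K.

ΔS = 87.1 J/K

ΔS = ∫dQ_rev/T = m c ln(T₂/T₁) = 229 × 0.39 × ln(663/250) = 87.1 J/K.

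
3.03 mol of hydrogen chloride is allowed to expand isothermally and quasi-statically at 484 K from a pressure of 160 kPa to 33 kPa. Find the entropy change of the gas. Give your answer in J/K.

For an isothermal ideal gas ΔS_gas = nR ln(P₁/P₂) = 3.03 × 8.314 × ln(160/33) = 39.8 J/K.

ΔS_gas = 39.8 J/K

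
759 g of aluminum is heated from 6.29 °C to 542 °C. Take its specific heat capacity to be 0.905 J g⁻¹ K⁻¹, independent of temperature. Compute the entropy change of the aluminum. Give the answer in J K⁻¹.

In kelvin: T₁ = 279.44 K, T₂ = 815.15 K. ΔS = ∫dQ_rev/T = m c ln(T₂/T₁) = 759 × 0.905 × ln(815.15/279.44) = 735 J/K.

ΔS = 735 J/K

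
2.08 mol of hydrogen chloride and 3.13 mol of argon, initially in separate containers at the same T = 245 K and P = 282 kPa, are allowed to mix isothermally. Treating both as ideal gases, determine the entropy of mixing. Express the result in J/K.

ΔS_mix = 29.1 J/K

Mole fractions: x_A = 2.08/5.21 = 0.399, x_B = 0.601.
ΔS_mix = −R(n_A ln x_A + n_B ln x_B) = −8.314 × (2.08 ln 0.399 + 3.13 ln 0.601) = 29.1 J/K.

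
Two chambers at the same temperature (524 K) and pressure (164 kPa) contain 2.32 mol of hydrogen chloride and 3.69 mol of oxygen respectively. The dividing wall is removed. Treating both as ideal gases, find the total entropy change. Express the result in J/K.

Mole fractions: x_A = 2.32/6.01 = 0.386, x_B = 0.614.
ΔS_mix = −R(n_A ln x_A + n_B ln x_B) = −8.314 × (2.32 ln 0.386 + 3.69 ln 0.614) = 33.3 J/K.

ΔS_mix = 33.3 J/K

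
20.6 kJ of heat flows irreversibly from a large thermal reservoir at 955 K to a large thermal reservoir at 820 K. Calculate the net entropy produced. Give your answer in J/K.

ΔS_hot = −Q/T_H = −20600/955 = -21.57 J/K and ΔS_cold = +Q/T_C = 20600/820 = 25.12 J/K.
ΔS_total = -21.57 + 25.12 = 3.55 J/K, positive as the second law requires.

ΔS_total = 3.55 J/K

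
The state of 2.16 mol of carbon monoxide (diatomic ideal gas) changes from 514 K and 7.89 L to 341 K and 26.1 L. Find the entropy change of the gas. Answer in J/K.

ΔS = 3.06 J/K

Entropy is a state function: ΔS = nC_V ln(T₂/T₁) + nR ln(V₂/V₁), with C_V = 5R/2 = 20.79 J mol⁻¹ K⁻¹ for a diatomic ideal gas.
ΔS = 2.16 × [20.79 × ln(341/514) + 8.314 × ln(26.1/7.89)] = 3.06 J/K.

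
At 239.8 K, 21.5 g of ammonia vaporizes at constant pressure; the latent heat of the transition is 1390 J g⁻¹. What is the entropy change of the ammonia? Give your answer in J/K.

ΔS = 125 J/K

Heat absorbed by the substance: Q = mL = 21.5 × 1390 = 29885 J.
At constant T, ΔS = Q_rev/T = 29885 / 239.8 = 125 J/K.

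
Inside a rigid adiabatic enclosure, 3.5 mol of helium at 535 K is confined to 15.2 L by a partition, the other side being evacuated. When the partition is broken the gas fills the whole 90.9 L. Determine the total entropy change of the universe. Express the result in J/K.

No heat is exchanged and no work is done, so the ideal-gas temperature stays constant.
Entropy is a state function; using a reversible isothermal path, ΔS_gas = nR ln(V₂/V₁) = 3.5 × 8.314 × ln(90.9/15.2) = 52 J/K.
The insulated surroundings exchange no heat, so ΔS_surr = 0 and ΔS_universe = ΔS_gas.

ΔS_universe = 52 J/K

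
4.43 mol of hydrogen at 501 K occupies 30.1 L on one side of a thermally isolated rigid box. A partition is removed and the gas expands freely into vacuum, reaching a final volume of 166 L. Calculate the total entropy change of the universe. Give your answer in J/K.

ΔS_universe = 62.9 J/K

For an ideal gas in free expansion Q = 0 and W = 0, so T is unchanged.
Entropy is a state function; using a reversible isothermal path, ΔS_gas = nR ln(V₂/V₁) = 4.43 × 8.314 × ln(166/30.1) = 62.9 J/K.
The insulated surroundings exchange no heat, so ΔS_surr = 0 and ΔS_universe = ΔS_gas.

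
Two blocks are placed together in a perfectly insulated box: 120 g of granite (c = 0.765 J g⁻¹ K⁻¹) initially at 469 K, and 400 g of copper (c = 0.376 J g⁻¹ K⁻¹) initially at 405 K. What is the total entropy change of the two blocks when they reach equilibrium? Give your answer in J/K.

Energy balance: T_f = (m₁c₁T₁ + m₂c₂T₂)/(m₁c₁ + m₂c₂) = 429.26 K.
ΔS₁ = m₁c₁ ln(T_f/T₁) = 91.8 × ln(429.26/469) = -8.1285 J/K.
ΔS₂ = m₂c₂ ln(T_f/T₂) = 150.4 × ln(429.26/405) = 8.7488 J/K.
ΔS_total = -8.1285 + 8.7488 = 0.62 J/K.

ΔS_total = 0.62 J/K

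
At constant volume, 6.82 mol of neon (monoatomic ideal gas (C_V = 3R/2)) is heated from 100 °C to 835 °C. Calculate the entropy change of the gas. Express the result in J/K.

ΔS = 92.6 J/K

In kelvin: T₁ = 373.15 K, T₂ = 1108.15 K. At constant volume, ΔS = nC_V ln(T₂/T₁) with C_V = 3R/2 = 12.47 J mol⁻¹ K⁻¹.
ΔS = 6.82 × 12.47 × ln(1108.15/373.15) = 92.6 J/K.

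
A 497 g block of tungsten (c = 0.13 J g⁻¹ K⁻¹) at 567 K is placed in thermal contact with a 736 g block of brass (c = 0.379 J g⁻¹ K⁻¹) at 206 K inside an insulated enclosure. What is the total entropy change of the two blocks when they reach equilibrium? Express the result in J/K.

ΔS_total = 32.4 J/K

Energy balance: T_f = (m₁c₁T₁ + m₂c₂T₂)/(m₁c₁ + m₂c₂) = 273.89 K.
ΔS₁ = m₁c₁ ln(T_f/T₁) = 64.61 × ln(273.89/567) = -47.01 J/K.
ΔS₂ = m₂c₂ ln(T_f/T₂) = 278.944 × ln(273.89/206) = 79.46 J/K.
ΔS_total = -47.01 + 79.46 = 32.4 J/K.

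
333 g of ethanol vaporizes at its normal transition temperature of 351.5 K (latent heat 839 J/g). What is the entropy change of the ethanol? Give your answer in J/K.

Heat absorbed by the substance: Q = mL = 333 × 839 = 279387 J.
At constant T, ΔS = Q_rev/T = 279387 / 351.5 = 795 J/K.

ΔS = 795 J/K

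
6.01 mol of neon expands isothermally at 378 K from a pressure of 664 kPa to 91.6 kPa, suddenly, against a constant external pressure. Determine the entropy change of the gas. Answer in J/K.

Entropy is a state function, so ΔS_gas depends only on the end states.
For an isothermal ideal gas ΔS_gas = nR ln(P₁/P₂) = 6.01 × 8.314 × ln(664/91.6) = 99 J/K.

ΔS_gas = 99 J/K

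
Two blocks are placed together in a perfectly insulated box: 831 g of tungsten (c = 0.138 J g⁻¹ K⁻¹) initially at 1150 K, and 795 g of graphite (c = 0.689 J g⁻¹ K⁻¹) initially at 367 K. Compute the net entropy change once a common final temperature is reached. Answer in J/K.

Energy balance: T_f = (m₁c₁T₁ + m₂c₂T₂)/(m₁c₁ + m₂c₂) = 502.55 K.
ΔS₁ = m₁c₁ ln(T_f/T₁) = 114.678 × ln(502.55/1150) = -94.933 J/K.
ΔS₂ = m₂c₂ ln(T_f/T₂) = 547.755 × ln(502.55/367) = 172.18 J/K.
ΔS_total = -94.933 + 172.18 = 77.2 J/K.

ΔS_total = 77.2 J/K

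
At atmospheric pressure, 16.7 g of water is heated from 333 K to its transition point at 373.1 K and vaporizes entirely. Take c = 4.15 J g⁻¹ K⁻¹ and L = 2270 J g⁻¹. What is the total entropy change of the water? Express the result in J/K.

Warming step: ΔS₁ = m c ln(T_tr/T_i) = 16.7 × 4.15 × ln(373.1/333) = 7.88 J/K.
Phase change: ΔS₂ = +mL/T_tr = 16.7 × 2270 / 373.1 = 101.6 J/K.
ΔS_total = (7.88) + (101.6) = 109 J/K.

ΔS = 109 J/K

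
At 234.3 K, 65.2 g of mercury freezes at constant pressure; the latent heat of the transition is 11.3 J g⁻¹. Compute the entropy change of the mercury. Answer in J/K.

Heat released by the substance: Q = −mL = −65.2 × 11.3 = −736.76 J.
At constant T, ΔS = Q_rev/T = −736.76 / 234.3 = -3.14 J/K.

ΔS = -3.14 J/K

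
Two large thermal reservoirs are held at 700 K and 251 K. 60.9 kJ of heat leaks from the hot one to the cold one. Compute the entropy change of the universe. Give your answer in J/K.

ΔS_hot = −Q/T_H = −60900/700 = -87 J/K and ΔS_cold = +Q/T_C = 60900/251 = 242.6 J/K.
ΔS_total = -87 + 242.6 = 156 J/K, positive as the second law requires.

ΔS_total = 156 J/K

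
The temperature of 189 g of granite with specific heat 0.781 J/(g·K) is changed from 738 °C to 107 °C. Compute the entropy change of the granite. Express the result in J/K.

In kelvin: T₁ = 1011.15 K, T₂ = 380.15 K. ΔS = ∫dQ_rev/T = m c ln(T₂/T₁) = 189 × 0.781 × ln(380.15/1011.15) = -144 J/K.

ΔS = -144 J/K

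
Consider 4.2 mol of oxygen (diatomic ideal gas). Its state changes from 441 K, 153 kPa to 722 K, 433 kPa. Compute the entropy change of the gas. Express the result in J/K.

ΔS = 23.9 J/K

ΔS = nC_p ln(T₂/T₁) − nR ln(P₂/P₁), with C_p = 7R/2 = 29.1 J mol⁻¹ K⁻¹ for a diatomic ideal gas.
ΔS = 4.2 × [29.1 × ln(722/441) − 8.314 × ln(433/153)] = 23.9 J/K.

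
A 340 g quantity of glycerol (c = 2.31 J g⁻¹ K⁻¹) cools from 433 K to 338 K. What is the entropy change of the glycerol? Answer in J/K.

ΔS = -195 J/K

ΔS = ∫dQ_rev/T = m c ln(T₂/T₁) = 340 × 2.31 × ln(338/433) = -195 J/K.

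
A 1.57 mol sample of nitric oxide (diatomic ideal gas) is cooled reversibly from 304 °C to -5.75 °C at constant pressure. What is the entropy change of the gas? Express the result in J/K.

ΔS = -35.1 J/K

In kelvin: T₁ = 577.15 K, T₂ = 267.4 K. At constant pressure, ΔS = nC_p ln(T₂/T₁) with C_p = 7R/2 = 29.1 J mol⁻¹ K⁻¹.
ΔS = 1.57 × 29.1 × ln(267.4/577.15) = -35.1 J/K.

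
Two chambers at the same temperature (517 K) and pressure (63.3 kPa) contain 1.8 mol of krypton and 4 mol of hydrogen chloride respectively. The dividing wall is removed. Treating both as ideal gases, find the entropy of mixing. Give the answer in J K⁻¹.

Mole fractions: x_A = 1.8/5.8 = 0.31, x_B = 0.69.
ΔS_mix = −R(n_A ln x_A + n_B ln x_B) = −8.314 × (1.8 ln 0.31 + 4 ln 0.69) = 29.9 J/K.

ΔS_mix = 29.9 J/K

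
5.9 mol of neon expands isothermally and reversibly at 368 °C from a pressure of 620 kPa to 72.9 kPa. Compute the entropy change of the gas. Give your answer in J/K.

ΔS_gas = 105 J/K

For an isothermal ideal gas ΔS_gas = nR ln(P₁/P₂) = 5.9 × 8.314 × ln(620/72.9) = 105 J/K.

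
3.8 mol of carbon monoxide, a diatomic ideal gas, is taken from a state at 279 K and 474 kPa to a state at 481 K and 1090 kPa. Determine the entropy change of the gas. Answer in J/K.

ΔS = 33.9 J/K

ΔS = nC_p ln(T₂/T₁) − nR ln(P₂/P₁), with C_p = 7R/2 = 29.1 J mol⁻¹ K⁻¹ for a diatomic ideal gas.
ΔS = 3.8 × [29.1 × ln(481/279) − 8.314 × ln(1090/474)] = 33.9 J/K.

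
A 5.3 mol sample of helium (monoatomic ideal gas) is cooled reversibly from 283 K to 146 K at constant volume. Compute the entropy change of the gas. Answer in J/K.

At constant volume, ΔS = nC_V ln(T₂/T₁) with C_V = 3R/2 = 12.47 J mol⁻¹ K⁻¹.
ΔS = 5.3 × 12.47 × ln(146/283) = -43.7 J/K.

ΔS = -43.7 J/K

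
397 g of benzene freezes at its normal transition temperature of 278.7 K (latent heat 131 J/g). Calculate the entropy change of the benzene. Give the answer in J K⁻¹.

ΔS = -187 J/K

Heat released by the substance: Q = −mL = −397 × 131 = −52007 J.
At constant T, ΔS = Q_rev/T = −52007 / 278.7 = -187 J/K.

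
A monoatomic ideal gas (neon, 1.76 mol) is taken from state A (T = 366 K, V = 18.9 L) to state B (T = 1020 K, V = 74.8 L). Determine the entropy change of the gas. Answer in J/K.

Entropy is a state function: ΔS = nC_V ln(T₂/T₁) + nR ln(V₂/V₁), with C_V = 3R/2 = 12.47 J mol⁻¹ K⁻¹ for a monoatomic ideal gas.
ΔS = 1.76 × [12.47 × ln(1020/366) + 8.314 × ln(74.8/18.9)] = 42.6 J/K.

ΔS = 42.6 J/K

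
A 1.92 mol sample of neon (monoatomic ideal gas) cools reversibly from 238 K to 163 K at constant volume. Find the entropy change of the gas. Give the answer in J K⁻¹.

At constant volume, ΔS = nC_V ln(T₂/T₁) with C_V = 3R/2 = 12.47 J mol⁻¹ K⁻¹.
ΔS = 1.92 × 12.47 × ln(163/238) = -9.06 J/K.

ΔS = -9.06 J/K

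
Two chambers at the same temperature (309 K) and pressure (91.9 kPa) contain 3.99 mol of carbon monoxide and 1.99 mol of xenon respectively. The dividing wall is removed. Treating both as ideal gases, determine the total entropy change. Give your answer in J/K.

Mole fractions: x_A = 3.99/5.98 = 0.667, x_B = 0.333.
ΔS_mix = −R(n_A ln x_A + n_B ln x_B) = −8.314 × (3.99 ln 0.667 + 1.99 ln 0.333) = 31.6 J/K.

ΔS_mix = 31.6 J/K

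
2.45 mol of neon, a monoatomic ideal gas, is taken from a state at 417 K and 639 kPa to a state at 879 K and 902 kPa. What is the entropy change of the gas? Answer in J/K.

ΔS = nC_p ln(T₂/T₁) − nR ln(P₂/P₁), with C_p = 5R/2 = 20.79 J mol⁻¹ K⁻¹ for a monoatomic ideal gas.
ΔS = 2.45 × [20.79 × ln(879/417) − 8.314 × ln(902/639)] = 31 J/K.

ΔS = 31 J/K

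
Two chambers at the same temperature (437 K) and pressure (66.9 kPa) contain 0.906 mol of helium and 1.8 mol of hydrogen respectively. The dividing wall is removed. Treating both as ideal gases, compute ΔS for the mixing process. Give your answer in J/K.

Mole fractions: x_A = 0.906/2.71 = 0.335, x_B = 0.665.
ΔS_mix = −R(n_A ln x_A + n_B ln x_B) = −8.314 × (0.906 ln 0.335 + 1.8 ln 0.665) = 14.3 J/K.

ΔS_mix = 14.3 J/K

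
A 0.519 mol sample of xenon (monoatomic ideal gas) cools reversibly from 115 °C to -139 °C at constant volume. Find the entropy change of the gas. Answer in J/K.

In kelvin: T₁ = 388.15 K, T₂ = 134.15 K. At constant volume, ΔS = nC_V ln(T₂/T₁) with C_V = 3R/2 = 12.47 J mol⁻¹ K⁻¹.
ΔS = 0.519 × 12.47 × ln(134.15/388.15) = -6.88 J/K.

ΔS = -6.88 J/K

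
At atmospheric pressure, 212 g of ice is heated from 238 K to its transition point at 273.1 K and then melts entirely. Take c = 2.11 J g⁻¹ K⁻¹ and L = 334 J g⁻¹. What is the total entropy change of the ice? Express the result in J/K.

ΔS = 321 J/K

Warming step: ΔS₁ = m c ln(T_tr/T_i) = 212 × 2.11 × ln(273.1/238) = 61.54 J/K.
Phase change: ΔS₂ = +mL/T_tr = 212 × 334 / 273.1 = 259.3 J/K.
ΔS_total = (61.54) + (259.3) = 321 J/K.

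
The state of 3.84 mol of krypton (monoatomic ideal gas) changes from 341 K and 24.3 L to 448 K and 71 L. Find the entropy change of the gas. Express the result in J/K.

ΔS = 47.3 J/K

Entropy is a state function: ΔS = nC_V ln(T₂/T₁) + nR ln(V₂/V₁), with C_V = 3R/2 = 12.47 J mol⁻¹ K⁻¹ for a monoatomic ideal gas.
ΔS = 3.84 × [12.47 × ln(448/341) + 8.314 × ln(71/24.3)] = 47.3 J/K.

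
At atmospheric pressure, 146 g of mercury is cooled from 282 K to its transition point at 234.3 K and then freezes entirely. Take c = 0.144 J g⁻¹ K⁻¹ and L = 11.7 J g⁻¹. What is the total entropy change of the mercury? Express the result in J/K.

Cooling step: ΔS₁ = m c ln(T_tr/T_i) = 146 × 0.144 × ln(234.3/282) = -3.896 J/K.
Phase change: ΔS₂ = −mL/T_tr = −146 × 11.7 / 234.3 = -7.291 J/K.
ΔS_total = (-3.896) + (-7.291) = -11.2 J/K.

ΔS = -11.2 J/K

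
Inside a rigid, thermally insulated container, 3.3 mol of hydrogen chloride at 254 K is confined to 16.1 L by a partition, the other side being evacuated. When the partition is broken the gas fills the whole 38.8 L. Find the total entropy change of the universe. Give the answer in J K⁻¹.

No heat is exchanged and no work is done, so the ideal-gas temperature stays constant.
Entropy is a state function; using a reversible isothermal path, ΔS_gas = nR ln(V₂/V₁) = 3.3 × 8.314 × ln(38.8/16.1) = 24.1 J/K.
The insulated surroundings exchange no heat, so ΔS_surr = 0 and ΔS_universe = ΔS_gas.

ΔS_universe = 24.1 J/K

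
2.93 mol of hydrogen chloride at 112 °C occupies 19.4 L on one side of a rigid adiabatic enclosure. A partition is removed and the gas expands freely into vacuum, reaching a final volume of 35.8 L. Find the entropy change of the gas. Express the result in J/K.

ΔS_gas = 14.9 J/K

For an ideal gas in free expansion Q = 0 and W = 0, so T is unchanged.
Entropy is a state function; using a reversible isothermal path, ΔS_gas = nR ln(V₂/V₁) = 2.93 × 8.314 × ln(35.8/19.4) = 14.9 J/K.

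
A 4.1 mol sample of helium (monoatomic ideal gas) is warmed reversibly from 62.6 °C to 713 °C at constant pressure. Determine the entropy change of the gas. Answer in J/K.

ΔS = 91.8 J/K

In kelvin: T₁ = 335.75 K, T₂ = 986.15 K. At constant pressure, ΔS = nC_p ln(T₂/T₁) with C_p = 5R/2 = 20.79 J mol⁻¹ K⁻¹.
ΔS = 4.1 × 20.79 × ln(986.15/335.75) = 91.8 J/K.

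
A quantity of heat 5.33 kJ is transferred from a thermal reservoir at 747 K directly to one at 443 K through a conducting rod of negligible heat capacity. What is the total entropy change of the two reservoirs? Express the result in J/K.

ΔS_hot = −Q/T_H = −5330/747 = -7.1352 J/K and ΔS_cold = +Q/T_C = 5330/443 = 12.032 J/K.
ΔS_total = -7.1352 + 12.032 = 4.9 J/K, positive as the second law requires.

ΔS_total = 4.9 J/K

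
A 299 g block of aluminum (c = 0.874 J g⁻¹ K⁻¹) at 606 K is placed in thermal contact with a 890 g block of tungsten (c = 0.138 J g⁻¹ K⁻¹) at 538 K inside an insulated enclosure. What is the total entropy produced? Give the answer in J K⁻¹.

Energy balance: T_f = (m₁c₁T₁ + m₂c₂T₂)/(m₁c₁ + m₂c₂) = 584.26 K.
ΔS₁ = m₁c₁ ln(T_f/T₁) = 261.326 × ln(584.26/606) = -9.5478 J/K.
ΔS₂ = m₂c₂ ln(T_f/T₂) = 122.82 × ln(584.26/538) = 10.131 J/K.
ΔS_total = -9.5478 + 10.131 = 0.583 J/K.

ΔS_total = 0.583 J/K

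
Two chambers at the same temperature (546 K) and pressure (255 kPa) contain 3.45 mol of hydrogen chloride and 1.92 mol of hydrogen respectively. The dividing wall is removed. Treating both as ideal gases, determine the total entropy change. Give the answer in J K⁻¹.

Mole fractions: x_A = 3.45/5.37 = 0.642, x_B = 0.358.
ΔS_mix = −R(n_A ln x_A + n_B ln x_B) = −8.314 × (3.45 ln 0.642 + 1.92 ln 0.358) = 29.1 J/K.

ΔS_mix = 29.1 J/K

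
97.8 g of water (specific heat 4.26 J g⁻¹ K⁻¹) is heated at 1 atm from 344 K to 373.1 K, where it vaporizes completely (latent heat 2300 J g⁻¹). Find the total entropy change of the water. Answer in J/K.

ΔS = 637 J/K

Warming step: ΔS₁ = m c ln(T_tr/T_i) = 97.8 × 4.26 × ln(373.1/344) = 33.83 J/K.
Phase change: ΔS₂ = +mL/T_tr = 97.8 × 2300 / 373.1 = 602.9 J/K.
ΔS_total = (33.83) + (602.9) = 637 J/K.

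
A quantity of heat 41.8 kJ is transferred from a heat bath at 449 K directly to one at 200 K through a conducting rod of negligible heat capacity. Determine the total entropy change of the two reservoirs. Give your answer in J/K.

ΔS_hot = −Q/T_H = −41800/449 = -93.1 J/K and ΔS_cold = +Q/T_C = 41800/200 = 209 J/K.
ΔS_total = -93.1 + 209 = 116 J/K, positive as the second law requires.

ΔS_total = 116 J/K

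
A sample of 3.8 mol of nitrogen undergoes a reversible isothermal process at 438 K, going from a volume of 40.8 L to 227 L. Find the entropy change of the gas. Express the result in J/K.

For an isothermal ideal gas ΔS_gas = nR ln(V₂/V₁) = 3.8 × 8.314 × ln(227/40.8) = 54.2 J/K.

ΔS_gas = 54.2 J/K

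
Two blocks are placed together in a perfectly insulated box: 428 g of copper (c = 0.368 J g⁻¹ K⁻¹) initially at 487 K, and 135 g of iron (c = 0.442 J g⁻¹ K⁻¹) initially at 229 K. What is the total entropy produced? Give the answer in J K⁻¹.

Energy balance: T_f = (m₁c₁T₁ + m₂c₂T₂)/(m₁c₁ + m₂c₂) = 416.11 K.
ΔS₁ = m₁c₁ ln(T_f/T₁) = 157.504 × ln(416.11/487) = -24.78 J/K.
ΔS₂ = m₂c₂ ln(T_f/T₂) = 59.67 × ln(416.11/229) = 35.64 J/K.
ΔS_total = -24.78 + 35.64 = 10.9 J/K.

ΔS_total = 10.9 J/K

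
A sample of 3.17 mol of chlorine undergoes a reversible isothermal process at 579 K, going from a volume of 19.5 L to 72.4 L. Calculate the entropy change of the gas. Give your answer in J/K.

ΔS_gas = 34.6 J/K

For an isothermal ideal gas ΔS_gas = nR ln(V₂/V₁) = 3.17 × 8.314 × ln(72.4/19.5) = 34.6 J/K.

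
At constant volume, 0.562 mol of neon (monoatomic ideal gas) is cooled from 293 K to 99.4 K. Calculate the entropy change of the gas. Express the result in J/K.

At constant volume, ΔS = nC_V ln(T₂/T₁) with C_V = 3R/2 = 12.47 J mol⁻¹ K⁻¹.
ΔS = 0.562 × 12.47 × ln(99.4/293) = -7.58 J/K.

ΔS = -7.58 J/K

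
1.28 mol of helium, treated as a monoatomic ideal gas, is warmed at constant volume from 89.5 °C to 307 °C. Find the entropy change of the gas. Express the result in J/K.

In kelvin: T₁ = 362.65 K, T₂ = 580.15 K. At constant volume, ΔS = nC_V ln(T₂/T₁) with C_V = 3R/2 = 12.47 J mol⁻¹ K⁻¹.
ΔS = 1.28 × 12.47 × ln(580.15/362.65) = 7.5 J/K.

ΔS = 7.5 J/K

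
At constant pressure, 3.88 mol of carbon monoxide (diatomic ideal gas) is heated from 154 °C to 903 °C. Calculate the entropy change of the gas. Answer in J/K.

In kelvin: T₁ = 427.15 K, T₂ = 1176.15 K. At constant pressure, ΔS = nC_p ln(T₂/T₁) with C_p = 7R/2 = 29.1 J mol⁻¹ K⁻¹.
ΔS = 3.88 × 29.1 × ln(1176.15/427.15) = 114 J/K.

ΔS = 114 J/K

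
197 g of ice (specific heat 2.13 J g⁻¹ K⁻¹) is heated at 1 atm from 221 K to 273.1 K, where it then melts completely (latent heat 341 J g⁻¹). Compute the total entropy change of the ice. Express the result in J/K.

Warming step: ΔS₁ = m c ln(T_tr/T_i) = 197 × 2.13 × ln(273.1/221) = 88.82 J/K.
Phase change: ΔS₂ = +mL/T_tr = 197 × 341 / 273.1 = 246 J/K.
ΔS_total = (88.82) + (246) = 335 J/K.

ΔS = 335 J/K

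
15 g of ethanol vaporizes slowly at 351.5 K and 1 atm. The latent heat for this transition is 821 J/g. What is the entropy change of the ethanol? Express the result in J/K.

Heat absorbed by the substance: Q = mL = 15 × 821 = 12315 J.
At constant T, ΔS = Q_rev/T = 12315 / 351.5 = 35 J/K.

ΔS = 35 J/K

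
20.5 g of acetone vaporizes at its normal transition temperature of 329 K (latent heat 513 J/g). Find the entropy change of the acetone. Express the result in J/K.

ΔS = 32 J/K

Heat absorbed by the substance: Q = mL = 20.5 × 513 = 10516.5 J.
At constant T, ΔS = Q_rev/T = 10516.5 / 329 = 32 J/K.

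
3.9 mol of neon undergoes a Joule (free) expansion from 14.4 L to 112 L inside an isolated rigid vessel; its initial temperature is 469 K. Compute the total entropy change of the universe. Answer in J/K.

No heat is exchanged and no work is done, so the ideal-gas temperature stays constant.
Entropy is a state function; using a reversible isothermal path, ΔS_gas = nR ln(V₂/V₁) = 3.9 × 8.314 × ln(112/14.4) = 66.5 J/K.
The insulated surroundings exchange no heat, so ΔS_surr = 0 and ΔS_universe = ΔS_gas.

ΔS_universe = 66.5 J/K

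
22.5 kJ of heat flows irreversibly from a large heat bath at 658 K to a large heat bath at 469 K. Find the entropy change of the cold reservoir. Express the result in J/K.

ΔS_cold = 48 J/K

The cold reservoir gains heat Q, so ΔS_cold = +Q/T_C = 22500/469 = 48 J/K.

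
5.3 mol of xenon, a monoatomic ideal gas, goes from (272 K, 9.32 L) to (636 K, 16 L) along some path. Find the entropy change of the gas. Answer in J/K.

Entropy is a state function: ΔS = nC_V ln(T₂/T₁) + nR ln(V₂/V₁), with C_V = 3R/2 = 12.47 J mol⁻¹ K⁻¹ for a monoatomic ideal gas.
ΔS = 5.3 × [12.47 × ln(636/272) + 8.314 × ln(16/9.32)] = 80 J/K.

ΔS = 80 J/K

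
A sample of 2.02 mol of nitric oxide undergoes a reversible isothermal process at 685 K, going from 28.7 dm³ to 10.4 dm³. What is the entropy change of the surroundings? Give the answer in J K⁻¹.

For an isothermal ideal gas ΔS_gas = nR ln(V₂/V₁) = 2.02 × 8.314 × ln(10.4/28.7) = -17 J/K.
The process is reversible, so ΔS_surr = −ΔS_gas = 17 J/K and ΔS_universe = 0.

ΔS_surr = 17 J/K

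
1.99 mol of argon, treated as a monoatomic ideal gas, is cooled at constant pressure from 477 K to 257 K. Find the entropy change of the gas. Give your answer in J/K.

At constant pressure, ΔS = nC_p ln(T₂/T₁) with C_p = 5R/2 = 20.79 J mol⁻¹ K⁻¹.
ΔS = 1.99 × 20.79 × ln(257/477) = -25.6 J/K.

ΔS = -25.6 J/K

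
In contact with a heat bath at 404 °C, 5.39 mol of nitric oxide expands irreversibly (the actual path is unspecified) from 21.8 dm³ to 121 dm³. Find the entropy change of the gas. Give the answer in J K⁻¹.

ΔS_gas = 76.8 J/K

Entropy is a state function, so ΔS_gas depends only on the end states.
For an isothermal ideal gas ΔS_gas = nR ln(V₂/V₁) = 5.39 × 8.314 × ln(121/21.8) = 76.8 J/K.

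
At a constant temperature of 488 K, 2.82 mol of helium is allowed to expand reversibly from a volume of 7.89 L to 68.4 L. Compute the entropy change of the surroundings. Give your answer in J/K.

ΔS_surr = -50.6 J/K

For an isothermal ideal gas ΔS_gas = nR ln(V₂/V₁) = 2.82 × 8.314 × ln(68.4/7.89) = 50.6 J/K.
The process is reversible, so ΔS_surr = −ΔS_gas = -50.6 J/K and ΔS_universe = 0.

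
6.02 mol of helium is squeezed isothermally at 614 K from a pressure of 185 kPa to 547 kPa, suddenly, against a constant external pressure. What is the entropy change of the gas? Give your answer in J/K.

ΔS_gas = -54.3 J/K

Entropy is a state function, so ΔS_gas depends only on the end states.
For an isothermal ideal gas ΔS_gas = nR ln(P₁/P₂) = 6.02 × 8.314 × ln(185/547) = -54.3 J/K.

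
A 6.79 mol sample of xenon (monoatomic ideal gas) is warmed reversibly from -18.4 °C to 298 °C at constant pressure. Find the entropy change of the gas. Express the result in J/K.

ΔS = 114 J/K

In kelvin: T₁ = 254.75 K, T₂ = 571.15 K. At constant pressure, ΔS = nC_p ln(T₂/T₁) with C_p = 5R/2 = 20.79 J mol⁻¹ K⁻¹.
ΔS = 6.79 × 20.79 × ln(571.15/254.75) = 114 J/K.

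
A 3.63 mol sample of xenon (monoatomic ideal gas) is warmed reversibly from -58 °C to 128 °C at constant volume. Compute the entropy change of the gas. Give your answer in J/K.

ΔS = 28.2 J/K

In kelvin: T₁ = 215.15 K, T₂ = 401.15 K. At constant volume, ΔS = nC_V ln(T₂/T₁) with C_V = 3R/2 = 12.47 J mol⁻¹ K⁻¹.
ΔS = 3.63 × 12.47 × ln(401.15/215.15) = 28.2 J/K.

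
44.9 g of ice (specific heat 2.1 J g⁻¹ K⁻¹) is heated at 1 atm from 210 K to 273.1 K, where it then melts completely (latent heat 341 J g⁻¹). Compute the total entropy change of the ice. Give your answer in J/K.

Warming step: ΔS₁ = m c ln(T_tr/T_i) = 44.9 × 2.1 × ln(273.1/210) = 24.77 J/K.
Phase change: ΔS₂ = +mL/T_tr = 44.9 × 341 / 273.1 = 56.06 J/K.
ΔS_total = (24.77) + (56.06) = 80.8 J/K.

ΔS = 80.8 J/K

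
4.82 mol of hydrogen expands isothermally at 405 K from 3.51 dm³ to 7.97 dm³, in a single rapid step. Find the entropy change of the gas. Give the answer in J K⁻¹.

Entropy is a state function, so ΔS_gas depends only on the end states.
For an isothermal ideal gas ΔS_gas = nR ln(V₂/V₁) = 4.82 × 8.314 × ln(7.97/3.51) = 32.9 J/K.

ΔS_gas = 32.9 J/K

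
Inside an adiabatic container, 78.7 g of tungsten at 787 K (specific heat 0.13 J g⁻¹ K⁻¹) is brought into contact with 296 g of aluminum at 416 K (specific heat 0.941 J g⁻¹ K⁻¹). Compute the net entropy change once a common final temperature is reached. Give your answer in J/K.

ΔS_total = 2.46 J/K

Energy balance: T_f = (m₁c₁T₁ + m₂c₂T₂)/(m₁c₁ + m₂c₂) = 429.14 K.
ΔS₁ = m₁c₁ ln(T_f/T₁) = 10.231 × ln(429.14/787) = -6.204 J/K.
ΔS₂ = m₂c₂ ln(T_f/T₂) = 278.536 × ln(429.14/416) = 8.665 J/K.
ΔS_total = -6.204 + 8.665 = 2.46 J/K.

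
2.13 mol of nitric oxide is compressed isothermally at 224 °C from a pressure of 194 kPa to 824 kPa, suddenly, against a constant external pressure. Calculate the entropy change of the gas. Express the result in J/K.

Entropy is a state function, so ΔS_gas depends only on the end states.
For an isothermal ideal gas ΔS_gas = nR ln(P₁/P₂) = 2.13 × 8.314 × ln(194/824) = -25.6 J/K.

ΔS_gas = -25.6 J/K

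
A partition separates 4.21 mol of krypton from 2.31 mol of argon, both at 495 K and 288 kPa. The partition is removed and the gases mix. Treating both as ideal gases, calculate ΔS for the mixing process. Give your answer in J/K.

Mole fractions: x_A = 4.21/6.52 = 0.646, x_B = 0.354.
ΔS_mix = −R(n_A ln x_A + n_B ln x_B) = −8.314 × (4.21 ln 0.646 + 2.31 ln 0.354) = 35.2 J/K.

ΔS_mix = 35.2 J/K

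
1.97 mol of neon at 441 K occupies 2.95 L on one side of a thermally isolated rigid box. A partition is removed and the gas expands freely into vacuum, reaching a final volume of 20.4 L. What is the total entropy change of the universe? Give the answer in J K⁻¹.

ΔS_universe = 31.7 J/K

No heat is exchanged and no work is done, so the ideal-gas temperature stays constant.
Entropy is a state function; using a reversible isothermal path, ΔS_gas = nR ln(V₂/V₁) = 1.97 × 8.314 × ln(20.4/2.95) = 31.7 J/K.
The insulated surroundings exchange no heat, so ΔS_surr = 0 and ΔS_universe = ΔS_gas.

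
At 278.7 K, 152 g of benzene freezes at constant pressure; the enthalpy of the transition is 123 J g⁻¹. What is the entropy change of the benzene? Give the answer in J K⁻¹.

Heat released by the substance: Q = −mL = −152 × 123 = −18696 J.
At constant T, ΔS = Q_rev/T = −18696 / 278.7 = -67.1 J/K.

ΔS = -67.1 J/K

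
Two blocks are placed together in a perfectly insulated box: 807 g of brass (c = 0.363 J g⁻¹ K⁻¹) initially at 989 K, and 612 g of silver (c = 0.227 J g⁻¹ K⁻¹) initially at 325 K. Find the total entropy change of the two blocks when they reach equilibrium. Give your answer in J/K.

Energy balance: T_f = (m₁c₁T₁ + m₂c₂T₂)/(m₁c₁ + m₂c₂) = 775.4 K.
ΔS₁ = m₁c₁ ln(T_f/T₁) = 292.941 × ln(775.4/989) = -71.28 J/K.
ΔS₂ = m₂c₂ ln(T_f/T₂) = 138.924 × ln(775.4/325) = 120.8 J/K.
ΔS_total = -71.28 + 120.8 = 49.5 J/K.

ΔS_total = 49.5 J/K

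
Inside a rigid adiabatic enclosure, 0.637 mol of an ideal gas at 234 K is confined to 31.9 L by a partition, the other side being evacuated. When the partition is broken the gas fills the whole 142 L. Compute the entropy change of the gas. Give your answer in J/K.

No heat is exchanged and no work is done, so the ideal-gas temperature stays constant.
Entropy is a state function; using a reversible isothermal path, ΔS_gas = nR ln(V₂/V₁) = 0.637 × 8.314 × ln(142/31.9) = 7.91 J/K.

ΔS_gas = 7.91 J/K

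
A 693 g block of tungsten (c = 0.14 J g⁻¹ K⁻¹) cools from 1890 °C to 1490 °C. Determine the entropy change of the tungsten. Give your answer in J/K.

ΔS = -19.8 J/K

In kelvin: T₁ = 2163.15 K, T₂ = 1763.15 K. ΔS = ∫dQ_rev/T = m c ln(T₂/T₁) = 693 × 0.14 × ln(1763.15/2163.15) = -19.8 J/K.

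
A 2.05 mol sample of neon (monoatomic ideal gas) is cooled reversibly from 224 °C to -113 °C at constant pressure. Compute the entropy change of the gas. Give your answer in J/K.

ΔS = -48.3 J/K

In kelvin: T₁ = 497.15 K, T₂ = 160.15 K. At constant pressure, ΔS = nC_p ln(T₂/T₁) with C_p = 5R/2 = 20.79 J mol⁻¹ K⁻¹.
ΔS = 2.05 × 20.79 × ln(160.15/497.15) = -48.3 J/K.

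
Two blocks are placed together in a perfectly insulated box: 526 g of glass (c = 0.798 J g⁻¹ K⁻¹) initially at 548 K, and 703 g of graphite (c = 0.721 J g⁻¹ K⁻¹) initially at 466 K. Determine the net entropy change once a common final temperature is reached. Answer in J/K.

ΔS_total = 3.03 J/K

Energy balance: T_f = (m₁c₁T₁ + m₂c₂T₂)/(m₁c₁ + m₂c₂) = 503.15 K.
ΔS₁ = m₁c₁ ln(T_f/T₁) = 419.748 × ln(503.15/548) = -35.84 J/K.
ΔS₂ = m₂c₂ ln(T_f/T₂) = 506.863 × ln(503.15/466) = 38.87 J/K.
ΔS_total = -35.84 + 38.87 = 3.03 J/K.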